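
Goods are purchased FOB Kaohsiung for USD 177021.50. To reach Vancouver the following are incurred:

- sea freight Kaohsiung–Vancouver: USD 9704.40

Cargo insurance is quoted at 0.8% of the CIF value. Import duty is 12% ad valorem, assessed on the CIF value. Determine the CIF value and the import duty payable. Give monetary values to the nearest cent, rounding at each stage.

CIF value: USD 188231.75; import duty: USD 22587.81

Let C be the CIF value. C = FOB price + freight + 0.8% × C
C − 0.8% × C = 177021.50 + 9704.40
0.992 × C = 186725.90
C = 186725.90 / 0.992 = 188231.75
Insurance premium = 0.8% × 188231.75 = 1505.85
Import duty = 188231.75 × 12% = 22587.81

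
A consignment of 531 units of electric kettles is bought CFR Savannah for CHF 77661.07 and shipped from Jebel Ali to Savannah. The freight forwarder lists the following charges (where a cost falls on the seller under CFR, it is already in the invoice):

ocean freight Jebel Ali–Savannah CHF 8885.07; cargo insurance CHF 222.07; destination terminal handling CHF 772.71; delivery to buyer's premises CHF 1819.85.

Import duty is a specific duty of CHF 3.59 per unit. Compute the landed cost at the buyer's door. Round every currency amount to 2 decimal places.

CFR: the seller pays costs through ocean freight to the destination port, but not insurance.
Already in the invoice (seller's account under CFR): freight — exclude.
CIF value = CFR price + insurance = 77661.07 + 222.07 = 77883.14
Import duty = 531 × 3.59 = 1906.29
Buyer bears: insurance 222.07 + destination terminal 772.71 + delivery 1819.85 + duty 1906.29 = 4720.92
Landed cost = invoice 77661.07 + 4720.92 = 82381.99

Total landed cost: CHF 82381.99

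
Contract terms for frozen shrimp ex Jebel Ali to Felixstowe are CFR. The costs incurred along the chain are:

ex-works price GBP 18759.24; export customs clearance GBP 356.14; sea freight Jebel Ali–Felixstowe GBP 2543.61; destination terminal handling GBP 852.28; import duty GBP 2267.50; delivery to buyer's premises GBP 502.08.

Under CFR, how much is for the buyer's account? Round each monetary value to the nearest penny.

CFR: the seller pays costs through ocean freight to the destination port, but not insurance.
Seller's account: goods 18759.24 + export clearance 356.14 + freight 2543.61 = 21658.99
Buyer's account: destination terminal 852.28 + duty 2267.50 + delivery 502.08 = 3621.86

Buyer's account: GBP 3621.86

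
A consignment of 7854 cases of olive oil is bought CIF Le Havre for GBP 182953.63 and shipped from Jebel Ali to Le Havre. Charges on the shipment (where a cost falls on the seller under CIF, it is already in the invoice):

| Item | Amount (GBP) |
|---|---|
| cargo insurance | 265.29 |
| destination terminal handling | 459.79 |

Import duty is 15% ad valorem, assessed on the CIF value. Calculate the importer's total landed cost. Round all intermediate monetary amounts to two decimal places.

Total landed cost: GBP 210856.46

CIF: the seller pays costs through ocean freight and marine insurance to the destination port.
Already in the invoice (seller's account under CIF): insurance — exclude.
The CIF price already equals the CIF value: 182953.63
Import duty = 182953.63 × 15% = 27443.04
Buyer bears: destination terminal 459.79 + duty 27443.04 = 27902.83
Landed cost = invoice 182953.63 + 27902.83 = 210856.46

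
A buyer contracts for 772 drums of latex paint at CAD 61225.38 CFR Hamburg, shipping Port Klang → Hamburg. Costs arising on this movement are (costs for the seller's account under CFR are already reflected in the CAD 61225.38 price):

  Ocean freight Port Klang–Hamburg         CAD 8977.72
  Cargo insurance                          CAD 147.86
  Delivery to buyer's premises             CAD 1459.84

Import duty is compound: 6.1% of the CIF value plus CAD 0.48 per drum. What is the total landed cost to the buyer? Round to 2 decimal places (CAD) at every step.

Total landed cost: CAD 66947.41

CFR: the seller pays costs through ocean freight to the destination port, but not insurance.
Already in the invoice (seller's account under CFR): freight — exclude.
CIF value = CFR price + insurance = 61225.38 + 147.86 = 61373.24
Ad valorem component: 61373.24 × 6.1% = 3743.77
Specific component: 772 × 0.48 = 370.56
Import duty = 3743.77 + 370.56 = 4114.33
Buyer bears: insurance 147.86 + delivery 1459.84 + duty 4114.33 = 5722.03
Landed cost = invoice 61225.38 + 5722.03 = 66947.41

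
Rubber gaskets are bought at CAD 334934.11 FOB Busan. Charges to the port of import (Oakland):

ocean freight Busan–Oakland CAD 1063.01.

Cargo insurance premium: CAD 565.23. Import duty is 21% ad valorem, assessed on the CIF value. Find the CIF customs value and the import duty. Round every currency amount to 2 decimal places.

CIF value: CAD 336562.35; import duty: CAD 70678.09

CIF = FOB price + freight + insurance
CIF = 334934.11 + 1063.01 + 565.23 = 336562.35
Import duty = 336562.35 × 21% = 70678.09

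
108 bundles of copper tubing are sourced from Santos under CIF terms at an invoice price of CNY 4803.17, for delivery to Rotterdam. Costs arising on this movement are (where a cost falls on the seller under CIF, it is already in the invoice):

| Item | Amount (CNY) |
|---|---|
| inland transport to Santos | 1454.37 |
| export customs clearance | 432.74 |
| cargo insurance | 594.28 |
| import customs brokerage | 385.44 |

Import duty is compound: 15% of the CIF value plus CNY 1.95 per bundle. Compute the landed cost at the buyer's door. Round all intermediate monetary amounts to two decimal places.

Total landed cost: CNY 6119.69

CIF: the seller pays costs through ocean freight and marine insurance to the destination port.
Already in the invoice (seller's account under CIF): inland to port, export clearance, insurance — exclude.
The CIF price already equals the CIF value: 4803.17
Ad valorem component: 4803.17 × 15% = 720.48
Specific component: 108 × 1.95 = 210.60
Import duty = 720.48 + 210.60 = 931.08
Buyer bears: brokerage 385.44 + duty 931.08 = 1316.52
Landed cost = invoice 4803.17 + 1316.52 = 6119.69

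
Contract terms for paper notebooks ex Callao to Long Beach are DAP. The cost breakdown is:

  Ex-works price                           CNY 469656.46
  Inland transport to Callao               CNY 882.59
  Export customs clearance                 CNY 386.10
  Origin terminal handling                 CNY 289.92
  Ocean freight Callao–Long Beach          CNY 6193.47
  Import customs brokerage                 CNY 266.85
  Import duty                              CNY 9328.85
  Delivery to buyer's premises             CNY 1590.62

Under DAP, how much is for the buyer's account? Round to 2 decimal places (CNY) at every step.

DAP: the seller bears all costs to the named destination except import duty and clearance.
Seller's account: goods 469656.46 + inland to port 882.59 + export clearance 386.10 + origin terminal 289.92 + freight 6193.47 + delivery 1590.62 = 478999.16
Buyer's account: brokerage 266.85 + duty 9328.85 = 9595.70

Buyer's account: CNY 9595.70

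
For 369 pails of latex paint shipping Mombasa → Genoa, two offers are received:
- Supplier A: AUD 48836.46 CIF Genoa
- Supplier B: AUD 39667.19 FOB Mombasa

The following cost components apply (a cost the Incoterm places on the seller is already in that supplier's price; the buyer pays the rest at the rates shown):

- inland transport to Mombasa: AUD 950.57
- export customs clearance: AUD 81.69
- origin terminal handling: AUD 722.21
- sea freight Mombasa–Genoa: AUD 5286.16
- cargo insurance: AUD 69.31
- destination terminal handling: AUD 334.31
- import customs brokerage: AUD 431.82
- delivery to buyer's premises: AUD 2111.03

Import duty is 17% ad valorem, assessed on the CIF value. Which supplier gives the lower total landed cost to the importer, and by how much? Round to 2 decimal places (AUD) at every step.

Supplier A (CIF):
The CIF price already equals the CIF value: 48836.46
Import duty = 48836.46 × 17% = 8302.20
Buyer bears (A): 334.31 + 431.82 + 2111.03 = 2877.16
Landed cost (A) = invoice 48836.46 + 2877.16 + duty 8302.20 = 60015.82
Supplier B (FOB):
CIF value = FOB price + freight + insurance = 39667.19 + 5286.16 + 69.31 = 45022.66
Import duty = 45022.66 × 17% = 7653.85
Buyer bears (B): 5286.16 + 69.31 + 334.31 + 431.82 + 2111.03 = 8232.63
Landed cost (B) = invoice 39667.19 + 8232.63 + duty 7653.85 = 55553.67
Difference = |60015.82 − 55553.67| = 4462.15

Supplier B is cheaper by AUD 4462.15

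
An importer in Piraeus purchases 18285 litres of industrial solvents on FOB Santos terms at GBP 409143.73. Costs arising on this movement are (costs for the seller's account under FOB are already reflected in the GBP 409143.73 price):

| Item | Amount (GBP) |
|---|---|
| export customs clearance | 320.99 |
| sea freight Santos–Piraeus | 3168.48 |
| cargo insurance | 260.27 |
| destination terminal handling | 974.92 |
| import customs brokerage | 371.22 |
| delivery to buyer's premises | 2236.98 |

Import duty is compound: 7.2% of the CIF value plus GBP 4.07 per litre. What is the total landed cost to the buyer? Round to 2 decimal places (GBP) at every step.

Total landed cost: GBP 520280.77

FOB: the seller bears costs until goods are on board at the origin port; the buyer bears freight, insurance and all costs thereafter.
Already in the invoice (seller's account under FOB): export clearance — exclude.
CIF value = FOB price + freight + insurance = 409143.73 + 3168.48 + 260.27 = 412572.48
Ad valorem component: 412572.48 × 7.2% = 29705.22
Specific component: 18285 × 4.07 = 74419.95
Import duty = 29705.22 + 74419.95 = 104125.17
Buyer bears: freight 3168.48 + insurance 260.27 + destination terminal 974.92 + brokerage 371.22 + delivery 2236.98 + duty 104125.17 = 111137.04
Landed cost = invoice 409143.73 + 111137.04 = 520280.77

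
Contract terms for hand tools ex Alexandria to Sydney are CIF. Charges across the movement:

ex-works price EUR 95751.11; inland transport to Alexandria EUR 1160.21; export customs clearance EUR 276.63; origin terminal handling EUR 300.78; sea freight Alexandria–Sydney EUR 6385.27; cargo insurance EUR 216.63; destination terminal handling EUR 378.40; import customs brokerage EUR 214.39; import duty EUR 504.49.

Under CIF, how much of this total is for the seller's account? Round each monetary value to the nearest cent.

CIF: the seller pays costs through ocean freight and marine insurance to the destination port.
Seller's account: goods 95751.11 + inland to port 1160.21 + export clearance 276.63 + origin terminal 300.78 + freight 6385.27 + insurance 216.63 = 104090.63
Buyer's account: destination terminal 378.40 + brokerage 214.39 + duty 504.49 = 1097.28

Seller's account: EUR 104090.63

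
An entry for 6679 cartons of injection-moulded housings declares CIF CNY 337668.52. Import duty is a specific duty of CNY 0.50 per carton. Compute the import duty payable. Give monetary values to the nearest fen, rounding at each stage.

Import duty = 6679 × 0.50 = 3339.50

Import duty: CNY 3339.50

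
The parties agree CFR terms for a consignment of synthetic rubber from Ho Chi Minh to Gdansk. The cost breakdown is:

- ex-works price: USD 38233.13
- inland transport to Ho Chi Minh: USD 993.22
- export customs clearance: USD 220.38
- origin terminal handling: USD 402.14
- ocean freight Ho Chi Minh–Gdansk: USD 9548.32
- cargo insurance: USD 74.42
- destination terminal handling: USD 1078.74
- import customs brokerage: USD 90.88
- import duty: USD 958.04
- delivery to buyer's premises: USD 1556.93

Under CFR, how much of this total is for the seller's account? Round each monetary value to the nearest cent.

CFR: the seller pays costs through ocean freight to the destination port, but not insurance.
Seller's account: goods 38233.13 + inland to port 993.22 + export clearance 220.38 + origin terminal 402.14 + freight 9548.32 = 49397.19
Buyer's account: insurance 74.42 + destination terminal 1078.74 + brokerage 90.88 + duty 958.04 + delivery 1556.93 = 3759.01

Seller's account: USD 49397.19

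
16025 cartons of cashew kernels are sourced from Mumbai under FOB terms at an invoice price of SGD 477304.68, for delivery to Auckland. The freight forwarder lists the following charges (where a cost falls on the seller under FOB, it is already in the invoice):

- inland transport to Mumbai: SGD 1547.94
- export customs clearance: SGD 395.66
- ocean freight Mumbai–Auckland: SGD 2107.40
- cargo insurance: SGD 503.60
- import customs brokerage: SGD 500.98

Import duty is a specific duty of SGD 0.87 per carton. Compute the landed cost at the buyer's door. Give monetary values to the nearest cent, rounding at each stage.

FOB: the seller bears costs until goods are on board at the origin port; the buyer bears freight, insurance and all costs thereafter.
Already in the invoice (seller's account under FOB): inland to port, export clearance — exclude.
CIF value = FOB price + freight + insurance = 477304.68 + 2107.40 + 503.60 = 479915.68
Import duty = 16025 × 0.87 = 13941.75
Buyer bears: freight 2107.40 + insurance 503.60 + brokerage 500.98 + duty 13941.75 = 17053.73
Landed cost = invoice 477304.68 + 17053.73 = 494358.41

Total landed cost: SGD 494358.41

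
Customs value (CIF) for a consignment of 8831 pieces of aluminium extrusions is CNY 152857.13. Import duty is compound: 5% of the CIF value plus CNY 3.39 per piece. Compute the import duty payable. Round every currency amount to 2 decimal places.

Import duty: CNY 37579.95

Ad valorem component: 152857.13 × 5% = 7642.86
Specific component: 8831 × 3.39 = 29937.09
Import duty = 7642.86 + 29937.09 = 37579.95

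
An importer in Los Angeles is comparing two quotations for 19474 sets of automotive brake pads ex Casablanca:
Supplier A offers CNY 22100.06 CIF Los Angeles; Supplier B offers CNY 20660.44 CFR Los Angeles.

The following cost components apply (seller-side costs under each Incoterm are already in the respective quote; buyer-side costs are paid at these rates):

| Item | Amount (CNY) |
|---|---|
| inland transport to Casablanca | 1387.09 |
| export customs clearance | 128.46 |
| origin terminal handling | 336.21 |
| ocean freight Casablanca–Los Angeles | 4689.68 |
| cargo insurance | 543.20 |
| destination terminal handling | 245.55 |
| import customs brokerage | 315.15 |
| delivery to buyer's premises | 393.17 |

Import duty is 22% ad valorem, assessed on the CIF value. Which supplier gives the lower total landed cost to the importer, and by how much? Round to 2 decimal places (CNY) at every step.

Supplier B is cheaper by CNY 1093.63

Supplier A (CIF):
The CIF price already equals the CIF value: 22100.06
Import duty = 22100.06 × 22% = 4862.01
Buyer bears (A): 245.55 + 315.15 + 393.17 = 953.87
Landed cost (A) = invoice 22100.06 + 953.87 + duty 4862.01 = 27915.94
Supplier B (CFR):
CIF value = CFR price + insurance = 20660.44 + 543.20 = 21203.64
Import duty = 21203.64 × 22% = 4664.80
Buyer bears (B): 543.20 + 245.55 + 315.15 + 393.17 = 1497.07
Landed cost (B) = invoice 20660.44 + 1497.07 + duty 4664.80 = 26822.31
Difference = |27915.94 − 26822.31| = 1093.63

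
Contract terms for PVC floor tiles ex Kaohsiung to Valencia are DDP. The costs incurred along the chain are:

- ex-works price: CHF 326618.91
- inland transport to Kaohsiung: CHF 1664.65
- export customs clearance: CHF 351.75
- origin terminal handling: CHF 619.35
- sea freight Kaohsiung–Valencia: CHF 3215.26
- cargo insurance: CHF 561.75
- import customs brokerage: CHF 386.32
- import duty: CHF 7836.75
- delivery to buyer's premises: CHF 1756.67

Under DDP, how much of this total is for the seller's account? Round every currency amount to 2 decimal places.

Seller's account: CHF 343011.41

DDP: the seller bears all costs including import duty.
Seller's account: goods 326618.91 + inland to port 1664.65 + export clearance 351.75 + origin terminal 619.35 + freight 3215.26 + insurance 561.75 + brokerage 386.32 + duty 7836.75 + delivery 1756.67 = 343011.41
Buyer's account: 0.00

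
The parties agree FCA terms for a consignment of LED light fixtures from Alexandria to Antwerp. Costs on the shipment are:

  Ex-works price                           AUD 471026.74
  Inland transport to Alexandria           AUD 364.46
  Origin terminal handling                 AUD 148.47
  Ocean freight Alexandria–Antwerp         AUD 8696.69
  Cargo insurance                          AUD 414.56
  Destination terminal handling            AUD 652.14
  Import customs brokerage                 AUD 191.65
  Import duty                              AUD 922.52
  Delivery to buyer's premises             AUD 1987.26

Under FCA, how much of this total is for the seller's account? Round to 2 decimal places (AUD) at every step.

Seller's account: AUD 471391.20

FCA: the seller delivers export-cleared goods to the carrier; the buyer bears costs from that point.
Seller's account: goods 471026.74 + inland to port 364.46 = 471391.20
Buyer's account: origin terminal 148.47 + freight 8696.69 + insurance 414.56 + destination terminal 652.14 + brokerage 191.65 + duty 922.52 + delivery 1987.26 = 13013.29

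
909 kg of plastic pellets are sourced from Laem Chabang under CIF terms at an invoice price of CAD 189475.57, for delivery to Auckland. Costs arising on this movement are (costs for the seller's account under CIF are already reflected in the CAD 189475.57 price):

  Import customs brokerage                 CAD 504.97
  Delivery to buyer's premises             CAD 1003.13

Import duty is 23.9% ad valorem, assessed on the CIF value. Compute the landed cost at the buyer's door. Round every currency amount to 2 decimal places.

CIF: the seller pays costs through ocean freight and marine insurance to the destination port.
The CIF price already equals the CIF value: 189475.57
Import duty = 189475.57 × 23.9% = 45284.66
Buyer bears: brokerage 504.97 + delivery 1003.13 + duty 45284.66 = 46792.76
Landed cost = invoice 189475.57 + 46792.76 = 236268.33

Total landed cost: CAD 236268.33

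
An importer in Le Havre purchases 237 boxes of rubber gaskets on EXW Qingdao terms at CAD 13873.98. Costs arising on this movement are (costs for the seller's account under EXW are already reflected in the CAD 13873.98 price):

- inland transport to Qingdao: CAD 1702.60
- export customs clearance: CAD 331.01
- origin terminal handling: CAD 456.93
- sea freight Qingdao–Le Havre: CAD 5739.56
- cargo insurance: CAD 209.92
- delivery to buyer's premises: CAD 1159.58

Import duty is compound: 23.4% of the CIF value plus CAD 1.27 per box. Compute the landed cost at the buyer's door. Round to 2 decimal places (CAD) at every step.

Total landed cost: CAD 28996.05

EXW: the seller makes goods available at their premises; the buyer bears all onward costs.
CIF value = EXW price + inland to port + export clearance + origin terminal + freight + insurance = 13873.98 + 1702.60 + 331.01 + 456.93 + 5739.56 + 209.92 = 22314.00
Ad valorem component: 22314.00 × 23.4% = 5221.48
Specific component: 237 × 1.27 = 300.99
Import duty = 5221.48 + 300.99 = 5522.47
Buyer bears: inland to port 1702.60 + export clearance 331.01 + origin terminal 456.93 + freight 5739.56 + insurance 209.92 + delivery 1159.58 + duty 5522.47 = 15122.07
Landed cost = invoice 13873.98 + 15122.07 = 28996.05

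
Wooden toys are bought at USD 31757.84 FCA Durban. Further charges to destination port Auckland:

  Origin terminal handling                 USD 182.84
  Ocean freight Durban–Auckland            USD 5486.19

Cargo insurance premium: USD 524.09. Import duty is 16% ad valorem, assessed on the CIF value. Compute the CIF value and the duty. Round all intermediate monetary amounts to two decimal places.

CIF value: USD 37950.96; import duty: USD 6072.15

CIF = FCA price + pre-shipment costs + freight + insurance
CIF = 31757.84 + 182.84 + 5486.19 + 524.09 = 37950.96
Import duty = 37950.96 × 16% = 6072.15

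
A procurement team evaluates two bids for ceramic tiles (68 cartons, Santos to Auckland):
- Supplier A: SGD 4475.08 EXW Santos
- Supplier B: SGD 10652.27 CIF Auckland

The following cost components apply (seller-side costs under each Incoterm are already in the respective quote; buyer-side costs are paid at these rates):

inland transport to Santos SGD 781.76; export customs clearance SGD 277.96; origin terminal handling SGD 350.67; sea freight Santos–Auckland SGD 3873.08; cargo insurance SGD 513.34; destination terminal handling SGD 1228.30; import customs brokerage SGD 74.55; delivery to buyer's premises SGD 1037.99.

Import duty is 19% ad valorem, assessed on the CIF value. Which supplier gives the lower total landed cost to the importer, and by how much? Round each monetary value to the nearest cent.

Supplier A is cheaper by SGD 452.65

Supplier A (EXW):
CIF value = EXW price + inland to port + export clearance + origin terminal + freight + insurance = 4475.08 + 781.76 + 277.96 + 350.67 + 3873.08 + 513.34 = 10271.89
Import duty = 10271.89 × 19% = 1951.66
Buyer bears (A): 781.76 + 277.96 + 350.67 + 3873.08 + 513.34 + 1228.30 + 74.55 + 1037.99 = 8137.65
Landed cost (A) = invoice 4475.08 + 8137.65 + duty 1951.66 = 14564.39
Supplier B (CIF):
The CIF price already equals the CIF value: 10652.27
Import duty = 10652.27 × 19% = 2023.93
Buyer bears (B): 1228.30 + 74.55 + 1037.99 = 2340.84
Landed cost (B) = invoice 10652.27 + 2340.84 + duty 2023.93 = 15017.04
Difference = |14564.39 − 15017.04| = 452.65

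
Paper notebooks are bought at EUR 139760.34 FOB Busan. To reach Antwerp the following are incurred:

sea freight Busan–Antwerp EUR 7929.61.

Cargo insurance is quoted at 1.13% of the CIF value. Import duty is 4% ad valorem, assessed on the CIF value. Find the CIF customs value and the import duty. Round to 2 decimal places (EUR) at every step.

CIF value: EUR 149377.92; import duty: EUR 5975.12

Let C be the CIF value. C = FOB price + freight + 1.13% × C
C − 1.13% × C = 139760.34 + 7929.61
0.9887 × C = 147689.95
C = 147689.95 / 0.9887 = 149377.92
Insurance premium = 1.13% × 149377.92 = 1687.97
Import duty = 149377.92 × 4% = 5975.12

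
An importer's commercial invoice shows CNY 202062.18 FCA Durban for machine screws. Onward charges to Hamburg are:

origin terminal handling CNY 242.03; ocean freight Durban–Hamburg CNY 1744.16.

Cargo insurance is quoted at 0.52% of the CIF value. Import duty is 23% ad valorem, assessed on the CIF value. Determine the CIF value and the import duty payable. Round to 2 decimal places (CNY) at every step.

Let C be the CIF value. C = FCA price + pre-shipment costs + freight + 0.52% × C
C − 0.52% × C = 202062.18 + 242.03 + 1744.16
0.9948 × C = 204048.37
C = 204048.37 / 0.9948 = 205114.97
Insurance premium = 0.52% × 205114.97 = 1066.60
Import duty = 205114.97 × 23% = 47176.44

CIF value: CNY 205114.97; import duty: CNY 47176.44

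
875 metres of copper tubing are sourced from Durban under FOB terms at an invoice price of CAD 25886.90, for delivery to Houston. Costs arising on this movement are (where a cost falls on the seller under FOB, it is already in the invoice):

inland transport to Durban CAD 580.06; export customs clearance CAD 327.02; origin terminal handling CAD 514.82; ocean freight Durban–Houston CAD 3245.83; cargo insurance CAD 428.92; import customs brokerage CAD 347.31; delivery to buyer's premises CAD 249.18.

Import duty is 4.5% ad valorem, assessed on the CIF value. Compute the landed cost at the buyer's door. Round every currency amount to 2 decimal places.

Total landed cost: CAD 31488.41

FOB: the seller bears costs until goods are on board at the origin port; the buyer bears freight, insurance and all costs thereafter.
Already in the invoice (seller's account under FOB): inland to port, export clearance, origin terminal — exclude.
CIF value = FOB price + freight + insurance = 25886.90 + 3245.83 + 428.92 = 29561.65
Import duty = 29561.65 × 4.5% = 1330.27
Buyer bears: freight 3245.83 + insurance 428.92 + brokerage 347.31 + delivery 249.18 + duty 1330.27 = 5601.51
Landed cost = invoice 25886.90 + 5601.51 = 31488.41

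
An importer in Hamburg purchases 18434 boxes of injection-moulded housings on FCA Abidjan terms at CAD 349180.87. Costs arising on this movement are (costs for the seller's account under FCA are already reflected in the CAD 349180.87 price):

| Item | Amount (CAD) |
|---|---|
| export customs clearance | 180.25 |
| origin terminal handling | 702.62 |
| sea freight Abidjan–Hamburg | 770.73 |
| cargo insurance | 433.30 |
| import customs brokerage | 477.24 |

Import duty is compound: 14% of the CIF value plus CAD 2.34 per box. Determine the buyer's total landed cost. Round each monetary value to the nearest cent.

Total landed cost: CAD 443852.57

FCA: the seller delivers export-cleared goods to the carrier; the buyer bears costs from that point.
Already in the invoice (seller's account under FCA): export clearance — exclude.
CIF value = FCA price + origin terminal + freight + insurance = 349180.87 + 702.62 + 770.73 + 433.30 = 351087.52
Ad valorem component: 351087.52 × 14% = 49152.25
Specific component: 18434 × 2.34 = 43135.56
Import duty = 49152.25 + 43135.56 = 92287.81
Buyer bears: origin terminal 702.62 + freight 770.73 + insurance 433.30 + brokerage 477.24 + duty 92287.81 = 94671.70
Landed cost = invoice 349180.87 + 94671.70 = 443852.57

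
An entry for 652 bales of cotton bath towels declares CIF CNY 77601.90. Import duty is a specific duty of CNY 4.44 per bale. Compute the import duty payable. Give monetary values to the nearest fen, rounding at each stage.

Import duty: CNY 2894.88

Import duty = 652 × 4.44 = 2894.88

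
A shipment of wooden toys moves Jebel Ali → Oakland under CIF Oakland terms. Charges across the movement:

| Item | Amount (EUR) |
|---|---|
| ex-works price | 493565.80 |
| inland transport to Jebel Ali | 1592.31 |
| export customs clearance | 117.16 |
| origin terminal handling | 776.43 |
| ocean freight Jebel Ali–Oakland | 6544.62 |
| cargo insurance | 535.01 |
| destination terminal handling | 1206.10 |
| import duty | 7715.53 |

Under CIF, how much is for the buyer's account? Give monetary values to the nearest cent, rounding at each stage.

Buyer's account: EUR 8921.63

CIF: the seller pays costs through ocean freight and marine insurance to the destination port.
Seller's account: goods 493565.80 + inland to port 1592.31 + export clearance 117.16 + origin terminal 776.43 + freight 6544.62 + insurance 535.01 = 503131.33
Buyer's account: destination terminal 1206.10 + duty 7715.53 = 8921.63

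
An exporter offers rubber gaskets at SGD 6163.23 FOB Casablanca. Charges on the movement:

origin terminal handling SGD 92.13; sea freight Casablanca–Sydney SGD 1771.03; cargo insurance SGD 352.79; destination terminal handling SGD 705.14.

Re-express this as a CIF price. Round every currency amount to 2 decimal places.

Not relevant to the conversion: origin terminal — on the seller under both FOB and CIF; already in the FOB price and stays in the CIF price. destination terminal — on the buyer under both terms; not part of either seller's price.
From FOB to CIF, the seller additionally bears: freight, insurance.
CIF price = 6163.23 + 1771.03 + 352.79 = 8287.05

CIF price: SGD 8287.05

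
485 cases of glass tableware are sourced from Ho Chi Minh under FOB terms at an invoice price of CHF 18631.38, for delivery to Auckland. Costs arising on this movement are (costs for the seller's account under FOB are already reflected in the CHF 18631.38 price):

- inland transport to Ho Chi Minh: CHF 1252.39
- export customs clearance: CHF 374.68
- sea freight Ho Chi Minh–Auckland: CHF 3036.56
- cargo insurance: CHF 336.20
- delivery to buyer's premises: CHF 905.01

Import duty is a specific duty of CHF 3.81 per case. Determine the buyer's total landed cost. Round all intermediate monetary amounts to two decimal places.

Total landed cost: CHF 24757.00

FOB: the seller bears costs until goods are on board at the origin port; the buyer bears freight, insurance and all costs thereafter.
Already in the invoice (seller's account under FOB): inland to port, export clearance — exclude.
CIF value = FOB price + freight + insurance = 18631.38 + 3036.56 + 336.20 = 22004.14
Import duty = 485 × 3.81 = 1847.85
Buyer bears: freight 3036.56 + insurance 336.20 + delivery 905.01 + duty 1847.85 = 6125.62
Landed cost = invoice 18631.38 + 6125.62 = 24757.00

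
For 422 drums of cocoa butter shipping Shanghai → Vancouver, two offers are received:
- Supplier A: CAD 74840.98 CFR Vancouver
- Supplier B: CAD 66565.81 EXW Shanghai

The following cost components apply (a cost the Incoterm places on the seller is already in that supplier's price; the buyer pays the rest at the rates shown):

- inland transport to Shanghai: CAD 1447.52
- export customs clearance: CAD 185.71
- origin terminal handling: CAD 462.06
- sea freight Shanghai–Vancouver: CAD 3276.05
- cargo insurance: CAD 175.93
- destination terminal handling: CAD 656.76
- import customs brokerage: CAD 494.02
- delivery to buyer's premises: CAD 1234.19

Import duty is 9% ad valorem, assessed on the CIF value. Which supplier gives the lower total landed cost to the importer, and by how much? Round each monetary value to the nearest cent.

Supplier A (CFR):
CIF value = CFR price + insurance = 74840.98 + 175.93 = 75016.91
Import duty = 75016.91 × 9% = 6751.52
Buyer bears (A): 175.93 + 656.76 + 494.02 + 1234.19 = 2560.90
Landed cost (A) = invoice 74840.98 + 2560.90 + duty 6751.52 = 84153.40
Supplier B (EXW):
CIF value = EXW price + inland to port + export clearance + origin terminal + freight + insurance = 66565.81 + 1447.52 + 185.71 + 462.06 + 3276.05 + 175.93 = 72113.08
Import duty = 72113.08 × 9% = 6490.18
Buyer bears (B): 1447.52 + 185.71 + 462.06 + 3276.05 + 175.93 + 656.76 + 494.02 + 1234.19 = 7932.24
Landed cost (B) = invoice 66565.81 + 7932.24 + duty 6490.18 = 80988.23
Difference = |84153.40 − 80988.23| = 3165.17

Supplier B is cheaper by CAD 3165.17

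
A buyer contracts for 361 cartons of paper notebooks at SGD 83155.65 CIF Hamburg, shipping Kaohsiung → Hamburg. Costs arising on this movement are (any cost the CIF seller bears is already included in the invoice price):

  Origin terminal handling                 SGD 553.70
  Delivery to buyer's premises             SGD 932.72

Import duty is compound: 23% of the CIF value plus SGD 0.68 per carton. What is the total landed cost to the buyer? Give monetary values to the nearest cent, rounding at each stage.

CIF: the seller pays costs through ocean freight and marine insurance to the destination port.
Already in the invoice (seller's account under CIF): origin terminal — exclude.
The CIF price already equals the CIF value: 83155.65
Ad valorem component: 83155.65 × 23% = 19125.80
Specific component: 361 × 0.68 = 245.48
Import duty = 19125.80 + 245.48 = 19371.28
Buyer bears: delivery 932.72 + duty 19371.28 = 20304.00
Landed cost = invoice 83155.65 + 20304.00 = 103459.65

Total landed cost: SGD 103459.65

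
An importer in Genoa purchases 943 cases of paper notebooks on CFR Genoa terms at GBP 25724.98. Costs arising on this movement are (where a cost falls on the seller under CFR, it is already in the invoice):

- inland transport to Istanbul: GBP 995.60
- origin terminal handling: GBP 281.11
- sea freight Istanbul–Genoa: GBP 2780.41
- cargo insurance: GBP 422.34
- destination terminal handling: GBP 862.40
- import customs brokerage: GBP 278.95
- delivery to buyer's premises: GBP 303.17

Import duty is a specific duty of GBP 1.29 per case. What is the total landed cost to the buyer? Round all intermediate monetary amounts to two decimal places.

CFR: the seller pays costs through ocean freight to the destination port, but not insurance.
Already in the invoice (seller's account under CFR): inland to port, origin terminal, freight — exclude.
CIF value = CFR price + insurance = 25724.98 + 422.34 = 26147.32
Import duty = 943 × 1.29 = 1216.47
Buyer bears: insurance 422.34 + destination terminal 862.40 + brokerage 278.95 + delivery 303.17 + duty 1216.47 = 3083.33
Landed cost = invoice 25724.98 + 3083.33 = 28808.31

Total landed cost: GBP 28808.31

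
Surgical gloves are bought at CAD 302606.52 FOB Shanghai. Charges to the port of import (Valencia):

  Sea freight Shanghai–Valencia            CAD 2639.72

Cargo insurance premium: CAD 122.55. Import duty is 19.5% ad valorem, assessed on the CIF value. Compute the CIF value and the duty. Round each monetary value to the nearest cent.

CIF value: CAD 305368.79; import duty: CAD 59546.91

CIF = FOB price + freight + insurance
CIF = 302606.52 + 2639.72 + 122.55 = 305368.79
Import duty = 305368.79 × 19.5% = 59546.91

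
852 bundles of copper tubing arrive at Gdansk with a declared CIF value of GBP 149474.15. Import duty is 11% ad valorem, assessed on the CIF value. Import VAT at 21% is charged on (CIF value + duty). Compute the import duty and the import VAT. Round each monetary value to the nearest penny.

Import duty = 149474.15 × 11% = 16442.16
VAT base = CIF + duty = 149474.15 + 16442.16 = 165916.31
Import VAT = 165916.31 × 21% = 34842.43

Import duty: GBP 16442.16; import VAT: GBP 34842.43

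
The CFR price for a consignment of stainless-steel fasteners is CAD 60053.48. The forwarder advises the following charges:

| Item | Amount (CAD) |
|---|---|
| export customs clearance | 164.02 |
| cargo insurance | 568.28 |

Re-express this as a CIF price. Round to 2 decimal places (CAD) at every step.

Not relevant to the conversion: export clearance — on the seller under both CFR and CIF; already in the CFR price and stays in the CIF price.
From CFR to CIF, the seller additionally bears: insurance.
CIF price = 60053.48 + 568.28 = 60621.76

CIF price: CAD 60621.76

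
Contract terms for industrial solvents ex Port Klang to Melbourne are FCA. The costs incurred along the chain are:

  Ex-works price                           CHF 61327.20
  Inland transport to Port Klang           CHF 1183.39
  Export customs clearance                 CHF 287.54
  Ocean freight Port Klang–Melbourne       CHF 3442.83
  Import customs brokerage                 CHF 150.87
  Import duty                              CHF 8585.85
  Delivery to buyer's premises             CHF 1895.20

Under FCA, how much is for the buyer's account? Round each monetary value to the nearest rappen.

FCA: the seller delivers export-cleared goods to the carrier; the buyer bears costs from that point.
Seller's account: goods 61327.20 + inland to port 1183.39 + export clearance 287.54 = 62798.13
Buyer's account: freight 3442.83 + brokerage 150.87 + duty 8585.85 + delivery 1895.20 = 14074.75

Buyer's account: CHF 14074.75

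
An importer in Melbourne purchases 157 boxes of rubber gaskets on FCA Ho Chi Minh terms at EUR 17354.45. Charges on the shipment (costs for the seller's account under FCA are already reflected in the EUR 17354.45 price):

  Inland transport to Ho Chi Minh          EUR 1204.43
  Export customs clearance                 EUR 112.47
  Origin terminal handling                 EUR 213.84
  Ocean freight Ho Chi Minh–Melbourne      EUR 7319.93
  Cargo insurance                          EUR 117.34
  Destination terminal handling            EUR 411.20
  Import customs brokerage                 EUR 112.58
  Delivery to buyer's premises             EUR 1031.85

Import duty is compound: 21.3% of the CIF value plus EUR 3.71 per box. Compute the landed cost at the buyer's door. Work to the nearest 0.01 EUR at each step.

FCA: the seller delivers export-cleared goods to the carrier; the buyer bears costs from that point.
Already in the invoice (seller's account under FCA): inland to port, export clearance — exclude.
CIF value = FCA price + origin terminal + freight + insurance = 17354.45 + 213.84 + 7319.93 + 117.34 = 25005.56
Ad valorem component: 25005.56 × 21.3% = 5326.18
Specific component: 157 × 3.71 = 582.47
Import duty = 5326.18 + 582.47 = 5908.65
Buyer bears: origin terminal 213.84 + freight 7319.93 + insurance 117.34 + destination terminal 411.20 + brokerage 112.58 + delivery 1031.85 + duty 5908.65 = 15115.39
Landed cost = invoice 17354.45 + 15115.39 = 32469.84

Total landed cost: EUR 32469.84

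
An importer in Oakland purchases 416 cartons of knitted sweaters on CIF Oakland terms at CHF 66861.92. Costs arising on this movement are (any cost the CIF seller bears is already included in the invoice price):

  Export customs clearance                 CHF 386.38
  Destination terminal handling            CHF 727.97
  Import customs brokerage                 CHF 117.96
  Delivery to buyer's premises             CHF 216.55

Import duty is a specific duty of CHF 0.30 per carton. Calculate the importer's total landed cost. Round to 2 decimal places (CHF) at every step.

CIF: the seller pays costs through ocean freight and marine insurance to the destination port.
Already in the invoice (seller's account under CIF): export clearance — exclude.
The CIF price already equals the CIF value: 66861.92
Import duty = 416 × 0.30 = 124.80
Buyer bears: destination terminal 727.97 + brokerage 117.96 + delivery 216.55 + duty 124.80 = 1187.28
Landed cost = invoice 66861.92 + 1187.28 = 68049.20

Total landed cost: CHF 68049.20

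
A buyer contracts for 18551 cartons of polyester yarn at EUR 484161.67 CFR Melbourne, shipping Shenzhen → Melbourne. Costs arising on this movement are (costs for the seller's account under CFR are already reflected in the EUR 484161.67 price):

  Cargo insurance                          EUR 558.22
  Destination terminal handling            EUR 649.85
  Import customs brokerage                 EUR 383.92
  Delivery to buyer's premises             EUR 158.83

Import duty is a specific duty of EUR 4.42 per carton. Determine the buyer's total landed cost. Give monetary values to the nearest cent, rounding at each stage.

CFR: the seller pays costs through ocean freight to the destination port, but not insurance.
CIF value = CFR price + insurance = 484161.67 + 558.22 = 484719.89
Import duty = 18551 × 4.42 = 81995.42
Buyer bears: insurance 558.22 + destination terminal 649.85 + brokerage 383.92 + delivery 158.83 + duty 81995.42 = 83746.24
Landed cost = invoice 484161.67 + 83746.24 = 567907.91

Total landed cost: EUR 567907.91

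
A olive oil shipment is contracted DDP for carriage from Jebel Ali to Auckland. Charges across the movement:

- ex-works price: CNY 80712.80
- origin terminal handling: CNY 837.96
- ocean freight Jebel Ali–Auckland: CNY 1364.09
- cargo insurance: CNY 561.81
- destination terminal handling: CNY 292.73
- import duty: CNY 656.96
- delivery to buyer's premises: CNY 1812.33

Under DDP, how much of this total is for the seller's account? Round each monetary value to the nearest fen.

DDP: the seller bears all costs including import duty.
Seller's account: goods 80712.80 + origin terminal 837.96 + freight 1364.09 + insurance 561.81 + destination terminal 292.73 + duty 656.96 + delivery 1812.33 = 86238.68
Buyer's account: 0.00

Seller's account: CNY 86238.68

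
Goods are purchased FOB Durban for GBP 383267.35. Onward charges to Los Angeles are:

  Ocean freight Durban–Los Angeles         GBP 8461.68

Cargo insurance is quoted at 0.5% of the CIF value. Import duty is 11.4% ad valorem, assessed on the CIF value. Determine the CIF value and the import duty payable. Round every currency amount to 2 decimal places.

Let C be the CIF value. C = FOB price + freight + 0.5% × C
C − 0.5% × C = 383267.35 + 8461.68
0.995 × C = 391729.03
C = 391729.03 / 0.995 = 393697.52
Insurance premium = 0.5% × 393697.52 = 1968.49
Import duty = 393697.52 × 11.4% = 44881.52

CIF value: GBP 393697.52; import duty: GBP 44881.52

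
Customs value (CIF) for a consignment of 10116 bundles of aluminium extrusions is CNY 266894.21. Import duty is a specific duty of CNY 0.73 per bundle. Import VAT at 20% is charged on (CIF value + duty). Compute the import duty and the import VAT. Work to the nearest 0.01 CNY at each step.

Import duty: CNY 7384.68; import VAT: CNY 54855.78

Import duty = 10116 × 0.73 = 7384.68
VAT base = CIF + duty = 266894.21 + 7384.68 = 274278.89
Import VAT = 274278.89 × 20% = 54855.78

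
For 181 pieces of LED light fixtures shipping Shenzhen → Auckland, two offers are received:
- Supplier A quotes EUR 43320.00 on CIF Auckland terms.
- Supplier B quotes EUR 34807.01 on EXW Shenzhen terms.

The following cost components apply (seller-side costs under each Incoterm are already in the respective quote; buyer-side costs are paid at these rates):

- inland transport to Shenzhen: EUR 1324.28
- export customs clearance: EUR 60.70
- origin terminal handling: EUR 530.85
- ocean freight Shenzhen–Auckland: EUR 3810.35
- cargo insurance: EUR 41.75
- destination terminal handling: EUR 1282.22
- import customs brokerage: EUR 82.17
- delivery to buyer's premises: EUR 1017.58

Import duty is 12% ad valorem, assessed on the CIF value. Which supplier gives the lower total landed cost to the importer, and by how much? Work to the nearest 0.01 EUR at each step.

Supplier B is cheaper by EUR 3074.47

Supplier A (CIF):
The CIF price already equals the CIF value: 43320.00
Import duty = 43320.00 × 12% = 5198.40
Buyer bears (A): 1282.22 + 82.17 + 1017.58 = 2381.97
Landed cost (A) = invoice 43320.00 + 2381.97 + duty 5198.40 = 50900.37
Supplier B (EXW):
CIF value = EXW price + inland to port + export clearance + origin terminal + freight + insurance = 34807.01 + 1324.28 + 60.70 + 530.85 + 3810.35 + 41.75 = 40574.94
Import duty = 40574.94 × 12% = 4868.99
Buyer bears (B): 1324.28 + 60.70 + 530.85 + 3810.35 + 41.75 + 1282.22 + 82.17 + 1017.58 = 8149.90
Landed cost (B) = invoice 34807.01 + 8149.90 + duty 4868.99 = 47825.90
Difference = |50900.37 − 47825.90| = 3074.47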